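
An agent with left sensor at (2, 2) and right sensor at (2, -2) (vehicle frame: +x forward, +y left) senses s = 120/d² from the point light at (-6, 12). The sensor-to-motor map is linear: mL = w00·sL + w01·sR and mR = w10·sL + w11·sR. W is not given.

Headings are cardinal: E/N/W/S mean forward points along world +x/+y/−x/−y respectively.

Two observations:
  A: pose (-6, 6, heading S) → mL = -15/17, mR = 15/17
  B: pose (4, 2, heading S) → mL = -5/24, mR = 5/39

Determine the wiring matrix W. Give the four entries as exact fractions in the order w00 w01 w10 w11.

obs A: pose=(-6,6,S) → sL=30/17, sR=30/17, mL=-15/17, mR=15/17
obs B: pose=(4,2,S) → sL=5/12, sR=15/26, mL=-5/24, mR=5/39
sensor matrix S = [[30/17, 30/17], [5/12, 15/26]]; det S = 125/442
solve [mL_A; mL_B] = S·[w00; w01] and [mR_A; mR_B] = S·[w10; w11]:
  w00 = -1/2, w01 = 0, w10 = 1, w11 = -1/2

-1/2 0 1 -1/2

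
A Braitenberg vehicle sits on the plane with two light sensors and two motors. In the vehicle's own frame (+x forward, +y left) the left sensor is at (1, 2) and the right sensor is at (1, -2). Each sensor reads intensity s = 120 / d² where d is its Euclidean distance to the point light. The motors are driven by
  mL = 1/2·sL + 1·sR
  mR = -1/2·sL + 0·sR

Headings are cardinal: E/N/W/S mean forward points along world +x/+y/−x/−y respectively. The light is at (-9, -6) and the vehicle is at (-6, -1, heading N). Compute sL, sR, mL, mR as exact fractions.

120/37 120/61 8100/2257 -60/37

left sensor world pos  = (-8, 0); dL² = 37
right sensor world pos = (-4, 0); dR² = 61
sL = 120/37 = 120/37
sR = 120/61 = 120/61
mL = 1/2·sL + 1·sR = 8100/2257
mR = -1/2·sL + 0·sR = -60/37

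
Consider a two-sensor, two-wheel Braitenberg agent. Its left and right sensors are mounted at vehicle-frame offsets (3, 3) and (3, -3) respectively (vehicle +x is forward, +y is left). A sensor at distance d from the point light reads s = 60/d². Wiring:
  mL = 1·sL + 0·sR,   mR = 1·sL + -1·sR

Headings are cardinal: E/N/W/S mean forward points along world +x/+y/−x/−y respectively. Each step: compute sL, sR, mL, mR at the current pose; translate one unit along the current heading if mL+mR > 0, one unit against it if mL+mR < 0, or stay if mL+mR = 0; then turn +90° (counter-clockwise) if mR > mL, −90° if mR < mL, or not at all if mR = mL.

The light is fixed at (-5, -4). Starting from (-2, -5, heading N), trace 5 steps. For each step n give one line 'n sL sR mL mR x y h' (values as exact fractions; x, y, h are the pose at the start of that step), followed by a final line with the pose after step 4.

0 15 3/2 15 27/2 -2 -5 N
1 4/3 4/3 4/3 0 -2 -4 E
2 30/29 6 30/29 -144/29 -1 -4 S
3 12 60/17 12 144/17 -1 -3 W
4 15/4 15/13 15/4 135/52 -2 -3 N
final -2 -2 E

n=0: pose=(-2,-5,N); sL=15, sR=3/2; mL=15, mR=27/2; mL+mR=57/2 → advance +1; mR−mL=-3/2 → turn -1·90°
n=1: pose=(-2,-4,E); sL=4/3, sR=4/3; mL=4/3, mR=0; mL+mR=4/3 → advance +1; mR−mL=-4/3 → turn -1·90°
n=2: pose=(-1,-4,S); sL=30/29, sR=6; mL=30/29, mR=-144/29; mL+mR=-114/29 → advance -1; mR−mL=-6 → turn -1·90°
n=3: pose=(-1,-3,W); sL=12, sR=60/17; mL=12, mR=144/17; mL+mR=348/17 → advance +1; mR−mL=-60/17 → turn -1·90°
n=4: pose=(-2,-3,N); sL=15/4, sR=15/13; mL=15/4, mR=135/52; mL+mR=165/26 → advance +1; mR−mL=-15/13 → turn -1·90°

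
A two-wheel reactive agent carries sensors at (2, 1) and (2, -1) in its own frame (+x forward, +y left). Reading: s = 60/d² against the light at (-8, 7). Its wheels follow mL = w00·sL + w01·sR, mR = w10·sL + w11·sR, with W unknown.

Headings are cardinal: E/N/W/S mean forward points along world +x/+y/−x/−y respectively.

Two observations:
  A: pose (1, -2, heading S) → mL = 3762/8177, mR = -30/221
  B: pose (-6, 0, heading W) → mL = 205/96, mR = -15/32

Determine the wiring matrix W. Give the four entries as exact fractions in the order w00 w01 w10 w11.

obs A: pose=(1,-2,S) → sL=60/221, sR=12/37, mL=3762/8177, mR=-30/221
obs B: pose=(-6,0,W) → sL=15/16, sR=5/3, mL=205/96, mR=-15/32
sensor matrix S = [[60/221, 12/37], [15/16, 5/3]]; det S = 4855/32708
solve [mL_A; mL_B] = S·[w00; w01] and [mR_A; mR_B] = S·[w10; w11]:
  w00 = 1/2, w01 = 1, w10 = -1/2, w11 = 0

1/2 1 -1/2 0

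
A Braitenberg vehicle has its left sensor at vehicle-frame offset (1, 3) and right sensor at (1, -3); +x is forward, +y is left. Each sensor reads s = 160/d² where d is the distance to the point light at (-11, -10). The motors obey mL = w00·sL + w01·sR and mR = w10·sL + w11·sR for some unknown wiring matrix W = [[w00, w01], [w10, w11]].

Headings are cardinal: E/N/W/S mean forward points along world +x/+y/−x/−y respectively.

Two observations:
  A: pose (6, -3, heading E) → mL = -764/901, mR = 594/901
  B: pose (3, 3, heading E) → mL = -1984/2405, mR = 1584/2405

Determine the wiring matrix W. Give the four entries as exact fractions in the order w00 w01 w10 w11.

obs A: pose=(6,-3,E) → sL=20/53, sR=8/17, mL=-764/901, mR=594/901
obs B: pose=(3,3,E) → sL=160/481, sR=32/65, mL=-1984/2405, mR=1584/2405
sensor matrix S = [[20/53, 8/17], [160/481, 32/65]]; det S = 12672/433381
solve [mL_A; mL_B] = S·[w00; w01] and [mR_A; mR_B] = S·[w10; w11]:
  w00 = -1, w01 = -1, w10 = 1/2, w11 = 1

-1 -1 1/2 1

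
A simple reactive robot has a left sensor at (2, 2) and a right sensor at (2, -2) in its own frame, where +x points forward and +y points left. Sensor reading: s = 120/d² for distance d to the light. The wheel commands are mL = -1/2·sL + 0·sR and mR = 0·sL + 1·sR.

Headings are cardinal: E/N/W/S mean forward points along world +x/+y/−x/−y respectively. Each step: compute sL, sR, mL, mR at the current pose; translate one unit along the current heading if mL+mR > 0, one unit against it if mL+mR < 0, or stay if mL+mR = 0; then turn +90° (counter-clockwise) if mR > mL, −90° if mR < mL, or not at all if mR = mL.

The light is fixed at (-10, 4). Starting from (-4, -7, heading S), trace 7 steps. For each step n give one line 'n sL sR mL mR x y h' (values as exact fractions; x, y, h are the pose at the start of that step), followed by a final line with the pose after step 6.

0 120/233 24/37 -60/233 24/37 -4 -7 S
1 30/41 6/13 -15/41 6/13 -4 -8 E
2 24/25 120/181 -12/25 120/181 -3 -8 N
3 60/97 60/53 -30/97 60/53 -3 -7 W
4 120/233 24/37 -60/233 24/37 -4 -7 S
5 30/41 6/13 -15/41 6/13 -4 -8 E
6 24/25 120/181 -12/25 120/181 -3 -8 N
final -3 -7 W

n=0: pose=(-4,-7,S); sL=120/233, sR=24/37; mL=-60/233, mR=24/37; mL+mR=3372/8621 → advance +1; mR−mL=7812/8621 → turn +1·90°
n=1: pose=(-4,-8,E); sL=30/41, sR=6/13; mL=-15/41, mR=6/13; mL+mR=51/533 → advance +1; mR−mL=441/533 → turn +1·90°
n=2: pose=(-3,-8,N); sL=24/25, sR=120/181; mL=-12/25, mR=120/181; mL+mR=828/4525 → advance +1; mR−mL=5172/4525 → turn +1·90°
n=3: pose=(-3,-7,W); sL=60/97, sR=60/53; mL=-30/97, mR=60/53; mL+mR=4230/5141 → advance +1; mR−mL=7410/5141 → turn +1·90°
n=4: pose=(-4,-7,S); sL=120/233, sR=24/37; mL=-60/233, mR=24/37; mL+mR=3372/8621 → advance +1; mR−mL=7812/8621 → turn +1·90°
n=5: pose=(-4,-8,E); sL=30/41, sR=6/13; mL=-15/41, mR=6/13; mL+mR=51/533 → advance +1; mR−mL=441/533 → turn +1·90°
n=6: pose=(-3,-8,N); sL=24/25, sR=120/181; mL=-12/25, mR=120/181; mL+mR=828/4525 → advance +1; mR−mL=5172/4525 → turn +1·90°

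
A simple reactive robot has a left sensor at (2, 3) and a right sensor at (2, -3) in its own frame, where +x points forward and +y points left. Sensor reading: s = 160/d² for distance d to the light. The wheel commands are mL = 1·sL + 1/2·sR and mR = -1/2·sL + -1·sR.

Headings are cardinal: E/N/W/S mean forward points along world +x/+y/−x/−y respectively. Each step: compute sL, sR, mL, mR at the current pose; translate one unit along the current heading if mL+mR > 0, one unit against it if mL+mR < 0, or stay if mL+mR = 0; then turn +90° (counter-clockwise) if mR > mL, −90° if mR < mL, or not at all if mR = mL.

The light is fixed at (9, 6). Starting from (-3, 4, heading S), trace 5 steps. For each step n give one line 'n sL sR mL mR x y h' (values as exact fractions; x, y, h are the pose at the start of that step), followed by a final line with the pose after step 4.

0 160/97 160/241 46320/23377 -34800/23377 -3 4 S
1 20/29 40/49 1560/1421 -1650/1421 -3 3 W
2 160/197 32/13 5232/2561 -7344/2561 -2 3 N
3 80/41 16/13 1368/533 -1176/533 -2 2 E
4 32/17 32/41 1584/697 -1200/697 -1 2 S
final -1 1 W

n=0: pose=(-3,4,S); sL=160/97, sR=160/241; mL=46320/23377, mR=-34800/23377; mL+mR=11520/23377 → advance +1; mR−mL=-81120/23377 → turn -1·90°
n=1: pose=(-3,3,W); sL=20/29, sR=40/49; mL=1560/1421, mR=-1650/1421; mL+mR=-90/1421 → advance -1; mR−mL=-3210/1421 → turn -1·90°
n=2: pose=(-2,3,N); sL=160/197, sR=32/13; mL=5232/2561, mR=-7344/2561; mL+mR=-2112/2561 → advance -1; mR−mL=-12576/2561 → turn -1·90°
n=3: pose=(-2,2,E); sL=80/41, sR=16/13; mL=1368/533, mR=-1176/533; mL+mR=192/533 → advance +1; mR−mL=-2544/533 → turn -1·90°
n=4: pose=(-1,2,S); sL=32/17, sR=32/41; mL=1584/697, mR=-1200/697; mL+mR=384/697 → advance +1; mR−mL=-2784/697 → turn -1·90°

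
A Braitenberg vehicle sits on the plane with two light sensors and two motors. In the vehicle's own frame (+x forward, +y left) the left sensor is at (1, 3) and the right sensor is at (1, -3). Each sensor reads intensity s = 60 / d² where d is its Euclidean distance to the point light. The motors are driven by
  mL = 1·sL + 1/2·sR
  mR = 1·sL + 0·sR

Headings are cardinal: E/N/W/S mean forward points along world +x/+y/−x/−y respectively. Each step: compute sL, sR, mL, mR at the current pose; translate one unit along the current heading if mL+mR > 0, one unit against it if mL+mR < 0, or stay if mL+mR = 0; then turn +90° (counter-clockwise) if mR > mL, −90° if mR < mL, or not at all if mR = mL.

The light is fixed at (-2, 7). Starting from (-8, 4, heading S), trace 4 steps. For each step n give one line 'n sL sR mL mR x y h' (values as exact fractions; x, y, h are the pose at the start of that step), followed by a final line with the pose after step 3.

n=0: pose=(-8,4,S); sL=12/5, sR=60/97; mL=1314/485, mR=12/5; mL+mR=2478/485 → advance +1; mR−mL=-30/97 → turn -1·90°
n=1: pose=(-8,3,W); sL=30/49, sR=6/5; mL=297/245, mR=30/49; mL+mR=447/245 → advance +1; mR−mL=-3/5 → turn -1·90°
n=2: pose=(-9,3,N); sL=60/109, sR=12/5; mL=954/545, mR=60/109; mL+mR=1254/545 → advance +1; mR−mL=-6/5 → turn -1·90°
n=3: pose=(-9,4,E); sL=5/3, sR=5/6; mL=25/12, mR=5/3; mL+mR=15/4 → advance +1; mR−mL=-5/12 → turn -1·90°

0 12/5 60/97 1314/485 12/5 -8 4 S
1 30/49 6/5 297/245 30/49 -8 3 W
2 60/109 12/5 954/545 60/109 -9 3 N
3 5/3 5/6 25/12 5/3 -9 4 E
final -8 4 S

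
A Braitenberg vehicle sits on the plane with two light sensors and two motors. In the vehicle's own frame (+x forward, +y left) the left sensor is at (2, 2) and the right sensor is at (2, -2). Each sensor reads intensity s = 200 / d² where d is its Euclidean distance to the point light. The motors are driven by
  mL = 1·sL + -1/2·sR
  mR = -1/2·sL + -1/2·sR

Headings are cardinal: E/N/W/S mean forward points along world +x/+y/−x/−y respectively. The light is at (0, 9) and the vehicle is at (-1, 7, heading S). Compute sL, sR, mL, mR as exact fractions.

left sensor world pos  = (1, 5); dL² = 17
right sensor world pos = (-3, 5); dR² = 25
sL = 200/17 = 200/17
sR = 200/25 = 8
mL = 1·sL + -1/2·sR = 132/17
mR = -1/2·sL + -1/2·sR = -168/17

200/17 8 132/17 -168/17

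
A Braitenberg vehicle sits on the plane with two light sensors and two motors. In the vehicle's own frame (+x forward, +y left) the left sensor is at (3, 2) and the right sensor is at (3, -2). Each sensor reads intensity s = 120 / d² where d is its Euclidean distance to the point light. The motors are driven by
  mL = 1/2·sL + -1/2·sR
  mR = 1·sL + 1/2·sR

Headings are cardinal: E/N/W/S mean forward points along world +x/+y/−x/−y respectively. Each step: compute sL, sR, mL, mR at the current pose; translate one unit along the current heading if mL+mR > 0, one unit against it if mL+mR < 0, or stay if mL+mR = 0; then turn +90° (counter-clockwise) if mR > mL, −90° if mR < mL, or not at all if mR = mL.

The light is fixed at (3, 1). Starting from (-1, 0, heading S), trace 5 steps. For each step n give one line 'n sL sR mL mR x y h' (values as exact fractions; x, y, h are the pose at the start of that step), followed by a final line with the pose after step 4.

0 6 30/13 24/13 93/13 -1 0 S
1 120 120/17 960/17 2100/17 -1 -1 E
2 60/13 60 -360/13 450/13 0 -1 N
3 8/3 120/37 -32/111 476/111 0 0 W
4 6 30/13 24/13 93/13 -1 0 S
final -1 -1 E

n=0: pose=(-1,0,S); sL=6, sR=30/13; mL=24/13, mR=93/13; mL+mR=9 → advance +1; mR−mL=69/13 → turn +1·90°
n=1: pose=(-1,-1,E); sL=120, sR=120/17; mL=960/17, mR=2100/17; mL+mR=180 → advance +1; mR−mL=1140/17 → turn +1·90°
n=2: pose=(0,-1,N); sL=60/13, sR=60; mL=-360/13, mR=450/13; mL+mR=90/13 → advance +1; mR−mL=810/13 → turn +1·90°
n=3: pose=(0,0,W); sL=8/3, sR=120/37; mL=-32/111, mR=476/111; mL+mR=4 → advance +1; mR−mL=508/111 → turn +1·90°
n=4: pose=(-1,0,S); sL=6, sR=30/13; mL=24/13, mR=93/13; mL+mR=9 → advance +1; mR−mL=69/13 → turn +1·90°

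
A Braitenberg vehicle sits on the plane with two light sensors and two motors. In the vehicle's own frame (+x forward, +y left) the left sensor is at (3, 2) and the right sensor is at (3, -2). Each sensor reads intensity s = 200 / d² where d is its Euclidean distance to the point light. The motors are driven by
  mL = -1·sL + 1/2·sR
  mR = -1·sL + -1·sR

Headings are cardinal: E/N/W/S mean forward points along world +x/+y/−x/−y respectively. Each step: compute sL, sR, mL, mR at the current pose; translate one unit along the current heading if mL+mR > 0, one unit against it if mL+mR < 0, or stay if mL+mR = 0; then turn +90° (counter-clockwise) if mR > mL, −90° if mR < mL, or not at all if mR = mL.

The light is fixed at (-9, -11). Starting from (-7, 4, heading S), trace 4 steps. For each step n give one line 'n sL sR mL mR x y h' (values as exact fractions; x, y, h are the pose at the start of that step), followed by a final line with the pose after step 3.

0 5/4 25/18 -5/9 -95/36 -7 4 S
1 200/197 8/13 -1812/2561 -4176/2561 -7 5 W
2 100/181 100/193 -10250/34933 -37400/34933 -6 5 N
3 8/13 40/41 -68/533 -848/533 -6 4 E
final -7 4 S

n=0: pose=(-7,4,S); sL=5/4, sR=25/18; mL=-5/9, mR=-95/36; mL+mR=-115/36 → advance -1; mR−mL=-25/12 → turn -1·90°
n=1: pose=(-7,5,W); sL=200/197, sR=8/13; mL=-1812/2561, mR=-4176/2561; mL+mR=-5988/2561 → advance -1; mR−mL=-12/13 → turn -1·90°
n=2: pose=(-6,5,N); sL=100/181, sR=100/193; mL=-10250/34933, mR=-37400/34933; mL+mR=-47650/34933 → advance -1; mR−mL=-150/193 → turn -1·90°
n=3: pose=(-6,4,E); sL=8/13, sR=40/41; mL=-68/533, mR=-848/533; mL+mR=-916/533 → advance -1; mR−mL=-60/41 → turn -1·90°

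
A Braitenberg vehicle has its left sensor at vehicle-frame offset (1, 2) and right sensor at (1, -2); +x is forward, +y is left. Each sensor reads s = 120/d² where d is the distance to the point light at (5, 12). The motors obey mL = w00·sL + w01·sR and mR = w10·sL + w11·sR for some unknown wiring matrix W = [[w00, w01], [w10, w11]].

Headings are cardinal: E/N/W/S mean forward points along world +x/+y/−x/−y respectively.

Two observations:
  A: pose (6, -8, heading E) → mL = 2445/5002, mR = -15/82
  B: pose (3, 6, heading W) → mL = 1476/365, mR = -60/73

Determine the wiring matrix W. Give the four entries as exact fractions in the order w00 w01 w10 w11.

obs A: pose=(6,-8,E) → sL=15/41, sR=15/61, mL=2445/5002, mR=-15/82
obs B: pose=(3,6,W) → sL=120/73, sR=24/5, mL=1476/365, mR=-60/73
sensor matrix S = [[15/41, 15/61], [120/73, 24/5]]; det S = 246816/182573
solve [mL_A; mL_B] = S·[w00; w01] and [mR_A; mR_B] = S·[w10; w11]:
  w00 = 1, w01 = 1/2, w10 = -1/2, w11 = 0

1 1/2 -1/2 0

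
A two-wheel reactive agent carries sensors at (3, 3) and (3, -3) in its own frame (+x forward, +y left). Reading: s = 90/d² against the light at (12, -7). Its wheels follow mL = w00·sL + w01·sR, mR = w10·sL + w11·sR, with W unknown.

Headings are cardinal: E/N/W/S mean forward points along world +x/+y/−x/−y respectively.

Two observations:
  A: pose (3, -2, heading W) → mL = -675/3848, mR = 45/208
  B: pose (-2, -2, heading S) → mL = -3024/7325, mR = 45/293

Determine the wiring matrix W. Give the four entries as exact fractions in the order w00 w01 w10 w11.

obs A: pose=(3,-2,W) → sL=45/74, sR=45/104, mL=-675/3848, mR=45/208
obs B: pose=(-2,-2,S) → sL=18/25, sR=90/293, mL=-3024/7325, mR=45/293
sensor matrix S = [[45/74, 45/104], [18/25, 90/293]]; det S = -351621/2818660
solve [mL_A; mL_B] = S·[w00; w01] and [mR_A; mR_B] = S·[w10; w11]:
  w00 = -1, w01 = 1, w10 = 0, w11 = 1/2

-1 1 0 1/2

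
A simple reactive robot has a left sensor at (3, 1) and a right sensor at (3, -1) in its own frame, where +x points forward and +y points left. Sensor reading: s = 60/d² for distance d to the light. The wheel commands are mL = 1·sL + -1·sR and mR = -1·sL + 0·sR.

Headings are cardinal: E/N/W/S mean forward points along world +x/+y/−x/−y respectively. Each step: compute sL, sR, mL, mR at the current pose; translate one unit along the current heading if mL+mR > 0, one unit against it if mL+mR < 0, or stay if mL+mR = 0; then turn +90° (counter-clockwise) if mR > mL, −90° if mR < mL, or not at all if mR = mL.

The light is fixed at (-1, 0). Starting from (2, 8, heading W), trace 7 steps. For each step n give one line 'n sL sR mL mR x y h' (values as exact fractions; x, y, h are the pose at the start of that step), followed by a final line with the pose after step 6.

0 60/49 20/27 640/1323 -60/49 2 8 W
1 6/13 30/73 48/949 -6/13 3 8 N
2 60/113 12/17 -336/1921 -60/113 3 7 E
3 15/8 3 -9/8 -15/8 2 7 S
4 60/49 20/27 640/1323 -60/49 2 8 W
5 6/13 30/73 48/949 -6/13 3 8 N
6 60/113 12/17 -336/1921 -60/113 3 7 E
final 2 7 S

n=0: pose=(2,8,W); sL=60/49, sR=20/27; mL=640/1323, mR=-60/49; mL+mR=-20/27 → advance -1; mR−mL=-2260/1323 → turn -1·90°
n=1: pose=(3,8,N); sL=6/13, sR=30/73; mL=48/949, mR=-6/13; mL+mR=-30/73 → advance -1; mR−mL=-486/949 → turn -1·90°
n=2: pose=(3,7,E); sL=60/113, sR=12/17; mL=-336/1921, mR=-60/113; mL+mR=-12/17 → advance -1; mR−mL=-684/1921 → turn -1·90°
n=3: pose=(2,7,S); sL=15/8, sR=3; mL=-9/8, mR=-15/8; mL+mR=-3 → advance -1; mR−mL=-3/4 → turn -1·90°
n=4: pose=(2,8,W); sL=60/49, sR=20/27; mL=640/1323, mR=-60/49; mL+mR=-20/27 → advance -1; mR−mL=-2260/1323 → turn -1·90°
n=5: pose=(3,8,N); sL=6/13, sR=30/73; mL=48/949, mR=-6/13; mL+mR=-30/73 → advance -1; mR−mL=-486/949 → turn -1·90°
n=6: pose=(3,7,E); sL=60/113, sR=12/17; mL=-336/1921, mR=-60/113; mL+mR=-12/17 → advance -1; mR−mL=-684/1921 → turn -1·90°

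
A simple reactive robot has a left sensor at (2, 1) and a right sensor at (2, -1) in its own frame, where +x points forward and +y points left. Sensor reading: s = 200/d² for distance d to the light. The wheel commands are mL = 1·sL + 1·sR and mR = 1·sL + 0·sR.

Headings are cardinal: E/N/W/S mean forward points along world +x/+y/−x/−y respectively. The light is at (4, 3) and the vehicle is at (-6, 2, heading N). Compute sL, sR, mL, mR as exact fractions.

left sensor world pos  = (-7, 4); dL² = 122
right sensor world pos = (-5, 4); dR² = 82
sL = 200/122 = 100/61
sR = 200/82 = 100/41
mL = 1·sL + 1·sR = 10200/2501
mR = 1·sL + 0·sR = 100/61

100/61 100/41 10200/2501 100/61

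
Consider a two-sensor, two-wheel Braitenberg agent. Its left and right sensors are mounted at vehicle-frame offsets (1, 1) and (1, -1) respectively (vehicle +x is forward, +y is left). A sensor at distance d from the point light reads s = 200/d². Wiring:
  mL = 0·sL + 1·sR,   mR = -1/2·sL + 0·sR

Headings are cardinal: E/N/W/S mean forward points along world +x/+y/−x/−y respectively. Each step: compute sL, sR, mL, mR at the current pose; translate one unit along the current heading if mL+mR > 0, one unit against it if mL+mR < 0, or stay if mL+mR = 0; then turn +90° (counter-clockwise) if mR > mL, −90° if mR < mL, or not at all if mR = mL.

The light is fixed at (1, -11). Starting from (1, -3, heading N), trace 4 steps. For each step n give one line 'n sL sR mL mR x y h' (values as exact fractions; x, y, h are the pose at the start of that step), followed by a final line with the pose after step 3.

n=0: pose=(1,-3,N); sL=100/41, sR=100/41; mL=100/41, mR=-50/41; mL+mR=50/41 → advance +1; mR−mL=-150/41 → turn -1·90°
n=1: pose=(1,-2,E); sL=200/101, sR=40/13; mL=40/13, mR=-100/101; mL+mR=2740/1313 → advance +1; mR−mL=-5340/1313 → turn -1·90°
n=2: pose=(2,-2,S); sL=50/17, sR=25/8; mL=25/8, mR=-25/17; mL+mR=225/136 → advance +1; mR−mL=-625/136 → turn -1·90°
n=3: pose=(2,-3,W); sL=200/49, sR=200/81; mL=200/81, mR=-100/49; mL+mR=1700/3969 → advance +1; mR−mL=-17900/3969 → turn -1·90°

0 100/41 100/41 100/41 -50/41 1 -3 N
1 200/101 40/13 40/13 -100/101 1 -2 E
2 50/17 25/8 25/8 -25/17 2 -2 S
3 200/49 200/81 200/81 -100/49 2 -3 W
final 1 -3 N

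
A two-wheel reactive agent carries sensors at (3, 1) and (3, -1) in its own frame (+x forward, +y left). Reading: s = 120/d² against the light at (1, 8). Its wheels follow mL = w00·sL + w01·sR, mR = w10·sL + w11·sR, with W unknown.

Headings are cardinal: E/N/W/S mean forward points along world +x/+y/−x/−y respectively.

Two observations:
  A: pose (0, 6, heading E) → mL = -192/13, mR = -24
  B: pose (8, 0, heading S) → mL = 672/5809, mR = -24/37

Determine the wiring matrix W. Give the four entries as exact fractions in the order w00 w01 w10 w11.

-1 1 -1 0

obs A: pose=(0,6,E) → sL=24, sR=120/13, mL=-192/13, mR=-24
obs B: pose=(8,0,S) → sL=24/37, sR=120/157, mL=672/5809, mR=-24/37
sensor matrix S = [[24, 120/13], [24/37, 120/157]]; det S = 933120/75517
solve [mL_A; mL_B] = S·[w00; w01] and [mR_A; mR_B] = S·[w10; w11]:
  w00 = -1, w01 = 1, w10 = -1, w11 = 0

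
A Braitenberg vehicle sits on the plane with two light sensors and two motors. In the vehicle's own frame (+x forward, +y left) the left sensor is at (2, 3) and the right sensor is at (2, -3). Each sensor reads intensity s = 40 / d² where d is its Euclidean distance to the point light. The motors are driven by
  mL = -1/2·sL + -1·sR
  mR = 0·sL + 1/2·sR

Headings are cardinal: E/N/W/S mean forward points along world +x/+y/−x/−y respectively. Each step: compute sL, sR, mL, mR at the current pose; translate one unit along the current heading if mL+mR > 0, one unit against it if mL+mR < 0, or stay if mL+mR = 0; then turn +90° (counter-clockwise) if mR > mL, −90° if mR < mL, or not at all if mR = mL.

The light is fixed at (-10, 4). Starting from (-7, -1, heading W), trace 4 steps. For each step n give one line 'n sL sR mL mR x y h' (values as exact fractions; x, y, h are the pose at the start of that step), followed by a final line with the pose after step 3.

n=0: pose=(-7,-1,W); sL=8/13, sR=8; mL=-108/13, mR=4; mL+mR=-56/13 → advance -1; mR−mL=160/13 → turn +1·90°
n=1: pose=(-6,-1,S); sL=20/49, sR=4/5; mL=-246/245, mR=2/5; mL+mR=-148/245 → advance -1; mR−mL=344/245 → turn +1·90°
n=2: pose=(-6,0,E); sL=40/37, sR=8/17; mL=-636/629, mR=4/17; mL+mR=-488/629 → advance -1; mR−mL=784/629 → turn +1·90°
n=3: pose=(-7,0,N); sL=10, sR=1; mL=-6, mR=1/2; mL+mR=-11/2 → advance -1; mR−mL=13/2 → turn +1·90°

0 8/13 8 -108/13 4 -7 -1 W
1 20/49 4/5 -246/245 2/5 -6 -1 S
2 40/37 8/17 -636/629 4/17 -6 0 E
3 10 1 -6 1/2 -7 0 N
final -7 -1 W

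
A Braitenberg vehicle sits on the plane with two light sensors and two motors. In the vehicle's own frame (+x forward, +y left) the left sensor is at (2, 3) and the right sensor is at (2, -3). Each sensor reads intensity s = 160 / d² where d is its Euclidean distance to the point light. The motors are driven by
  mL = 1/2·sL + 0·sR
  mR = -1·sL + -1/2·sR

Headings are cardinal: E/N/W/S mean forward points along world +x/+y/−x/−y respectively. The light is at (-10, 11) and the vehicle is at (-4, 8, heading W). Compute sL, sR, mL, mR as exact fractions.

40/13 10 20/13 -105/13

left sensor world pos  = (-6, 5); dL² = 52
right sensor world pos = (-6, 11); dR² = 16
sL = 160/52 = 40/13
sR = 160/16 = 10
mL = 1/2·sL + 0·sR = 20/13
mR = -1·sL + -1/2·sR = -105/13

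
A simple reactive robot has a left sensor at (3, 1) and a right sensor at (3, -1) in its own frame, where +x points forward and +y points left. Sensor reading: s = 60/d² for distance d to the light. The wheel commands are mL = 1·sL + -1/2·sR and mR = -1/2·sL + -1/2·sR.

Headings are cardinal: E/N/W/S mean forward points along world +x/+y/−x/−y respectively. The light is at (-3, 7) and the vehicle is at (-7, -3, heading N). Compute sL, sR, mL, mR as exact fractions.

30/37 30/29 315/1073 -990/1073

left sensor world pos  = (-8, 0); dL² = 74
right sensor world pos = (-6, 0); dR² = 58
sL = 60/74 = 30/37
sR = 60/58 = 30/29
mL = 1·sL + -1/2·sR = 315/1073
mR = -1/2·sL + -1/2·sR = -990/1073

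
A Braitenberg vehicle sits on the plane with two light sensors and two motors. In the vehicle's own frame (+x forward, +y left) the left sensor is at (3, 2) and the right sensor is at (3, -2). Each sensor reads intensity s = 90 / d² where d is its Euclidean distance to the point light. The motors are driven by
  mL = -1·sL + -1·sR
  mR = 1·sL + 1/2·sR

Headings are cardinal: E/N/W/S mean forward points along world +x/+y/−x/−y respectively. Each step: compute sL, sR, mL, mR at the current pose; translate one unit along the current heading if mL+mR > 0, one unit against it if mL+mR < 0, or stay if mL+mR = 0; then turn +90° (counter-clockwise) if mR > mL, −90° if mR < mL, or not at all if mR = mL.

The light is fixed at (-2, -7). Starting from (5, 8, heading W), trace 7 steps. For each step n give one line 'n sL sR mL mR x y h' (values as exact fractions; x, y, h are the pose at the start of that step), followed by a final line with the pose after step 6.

n=0: pose=(5,8,W); sL=18/37, sR=18/61; mL=-1764/2257, mR=1431/2257; mL+mR=-9/61 → advance -1; mR−mL=3195/2257 → turn +1·90°
n=1: pose=(6,8,S); sL=45/122, sR=1/2; mL=-53/61, mR=151/244; mL+mR=-1/4 → advance -1; mR−mL=363/244 → turn +1·90°
n=2: pose=(6,9,E); sL=18/89, sR=90/317; mL=-13716/28213, mR=9711/28213; mL+mR=-45/317 → advance -1; mR−mL=23427/28213 → turn +1·90°
n=3: pose=(5,9,N); sL=45/193, sR=45/221; mL=-18630/42653, mR=28575/85306; mL+mR=-45/442 → advance -1; mR−mL=65835/85306 → turn +1·90°
n=4: pose=(5,8,W); sL=18/37, sR=18/61; mL=-1764/2257, mR=1431/2257; mL+mR=-9/61 → advance -1; mR−mL=3195/2257 → turn +1·90°
n=5: pose=(6,8,S); sL=45/122, sR=1/2; mL=-53/61, mR=151/244; mL+mR=-1/4 → advance -1; mR−mL=363/244 → turn +1·90°
n=6: pose=(6,9,E); sL=18/89, sR=90/317; mL=-13716/28213, mR=9711/28213; mL+mR=-45/317 → advance -1; mR−mL=23427/28213 → turn +1·90°

0 18/37 18/61 -1764/2257 1431/2257 5 8 W
1 45/122 1/2 -53/61 151/244 6 8 S
2 18/89 90/317 -13716/28213 9711/28213 6 9 E
3 45/193 45/221 -18630/42653 28575/85306 5 9 N
4 18/37 18/61 -1764/2257 1431/2257 5 8 W
5 45/122 1/2 -53/61 151/244 6 8 S
6 18/89 90/317 -13716/28213 9711/28213 6 9 E
final 5 9 N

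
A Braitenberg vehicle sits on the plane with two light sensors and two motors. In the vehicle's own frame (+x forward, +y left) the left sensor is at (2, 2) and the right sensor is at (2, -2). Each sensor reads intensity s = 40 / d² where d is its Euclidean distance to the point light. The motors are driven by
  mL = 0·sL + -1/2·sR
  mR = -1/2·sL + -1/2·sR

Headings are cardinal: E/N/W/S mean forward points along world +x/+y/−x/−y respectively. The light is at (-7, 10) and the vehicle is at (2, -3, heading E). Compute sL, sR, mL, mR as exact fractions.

left sensor world pos  = (4, -1); dL² = 242
right sensor world pos = (4, -5); dR² = 346
sL = 40/242 = 20/121
sR = 40/346 = 20/173
mL = 0·sL + -1/2·sR = -10/173
mR = -1/2·sL + -1/2·sR = -2940/20933

20/121 20/173 -10/173 -2940/20933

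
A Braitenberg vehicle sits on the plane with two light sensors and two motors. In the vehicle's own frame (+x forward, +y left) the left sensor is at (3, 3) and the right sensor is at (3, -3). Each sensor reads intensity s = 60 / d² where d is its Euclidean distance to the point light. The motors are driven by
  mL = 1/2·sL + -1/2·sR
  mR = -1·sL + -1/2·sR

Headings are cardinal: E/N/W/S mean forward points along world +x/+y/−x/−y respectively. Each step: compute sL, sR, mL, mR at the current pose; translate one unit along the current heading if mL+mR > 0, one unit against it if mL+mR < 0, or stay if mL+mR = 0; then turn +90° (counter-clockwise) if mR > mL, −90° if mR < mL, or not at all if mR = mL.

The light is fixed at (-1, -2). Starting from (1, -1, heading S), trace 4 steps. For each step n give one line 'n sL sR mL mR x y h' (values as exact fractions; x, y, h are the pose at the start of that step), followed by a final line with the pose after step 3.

0 60/29 12 -144/29 -234/29 1 -1 S
1 30 30/13 180/13 -405/13 1 0 W
2 12/5 60/61 216/305 -882/305 2 0 N
3 15/13 3/2 -9/52 -99/52 2 -1 E
final 1 -1 S

n=0: pose=(1,-1,S); sL=60/29, sR=12; mL=-144/29, mR=-234/29; mL+mR=-378/29 → advance -1; mR−mL=-90/29 → turn -1·90°
n=1: pose=(1,0,W); sL=30, sR=30/13; mL=180/13, mR=-405/13; mL+mR=-225/13 → advance -1; mR−mL=-45 → turn -1·90°
n=2: pose=(2,0,N); sL=12/5, sR=60/61; mL=216/305, mR=-882/305; mL+mR=-666/305 → advance -1; mR−mL=-18/5 → turn -1·90°
n=3: pose=(2,-1,E); sL=15/13, sR=3/2; mL=-9/52, mR=-99/52; mL+mR=-27/13 → advance -1; mR−mL=-45/26 → turn -1·90°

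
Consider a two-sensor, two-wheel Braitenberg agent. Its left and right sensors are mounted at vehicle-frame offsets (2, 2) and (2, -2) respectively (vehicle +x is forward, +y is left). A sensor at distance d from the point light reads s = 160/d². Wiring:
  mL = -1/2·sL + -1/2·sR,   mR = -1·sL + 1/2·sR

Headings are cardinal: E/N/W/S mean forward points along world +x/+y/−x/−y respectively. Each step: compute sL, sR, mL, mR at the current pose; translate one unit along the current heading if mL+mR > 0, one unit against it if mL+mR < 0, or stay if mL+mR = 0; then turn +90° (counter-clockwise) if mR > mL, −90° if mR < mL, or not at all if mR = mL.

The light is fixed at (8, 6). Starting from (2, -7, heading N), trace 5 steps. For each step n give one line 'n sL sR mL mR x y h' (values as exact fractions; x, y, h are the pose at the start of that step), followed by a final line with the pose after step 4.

n=0: pose=(2,-7,N); sL=32/37, sR=160/137; mL=-5152/5069, mR=-1424/5069; mL+mR=-48/37 → advance -1; mR−mL=3728/5069 → turn +1·90°
n=1: pose=(2,-8,W); sL=1/2, sR=10/13; mL=-33/52, mR=-3/26; mL+mR=-3/4 → advance -1; mR−mL=27/52 → turn +1·90°
n=2: pose=(3,-8,S); sL=32/53, sR=32/61; mL=-1824/3233, mR=-1104/3233; mL+mR=-48/53 → advance -1; mR−mL=720/3233 → turn +1·90°
n=3: pose=(3,-7,E); sL=16/13, sR=80/117; mL=-112/117, mR=-8/9; mL+mR=-24/13 → advance -1; mR−mL=8/117 → turn +1·90°
n=4: pose=(2,-7,N); sL=32/37, sR=160/137; mL=-5152/5069, mR=-1424/5069; mL+mR=-48/37 → advance -1; mR−mL=3728/5069 → turn +1·90°

0 32/37 160/137 -5152/5069 -1424/5069 2 -7 N
1 1/2 10/13 -33/52 -3/26 2 -8 W
2 32/53 32/61 -1824/3233 -1104/3233 3 -8 S
3 16/13 80/117 -112/117 -8/9 3 -7 E
4 32/37 160/137 -5152/5069 -1424/5069 2 -7 N
final 2 -8 W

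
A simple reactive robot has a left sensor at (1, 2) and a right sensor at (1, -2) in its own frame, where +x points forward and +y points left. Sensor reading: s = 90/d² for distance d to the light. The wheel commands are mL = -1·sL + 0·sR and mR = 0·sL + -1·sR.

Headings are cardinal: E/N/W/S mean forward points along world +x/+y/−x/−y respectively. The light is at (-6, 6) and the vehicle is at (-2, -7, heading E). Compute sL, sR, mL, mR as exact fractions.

45/73 9/25 -45/73 -9/25

left sensor world pos  = (-1, -5); dL² = 146
right sensor world pos = (-1, -9); dR² = 250
sL = 90/146 = 45/73
sR = 90/250 = 9/25
mL = -1·sL + 0·sR = -45/73
mR = 0·sL + -1·sR = -9/25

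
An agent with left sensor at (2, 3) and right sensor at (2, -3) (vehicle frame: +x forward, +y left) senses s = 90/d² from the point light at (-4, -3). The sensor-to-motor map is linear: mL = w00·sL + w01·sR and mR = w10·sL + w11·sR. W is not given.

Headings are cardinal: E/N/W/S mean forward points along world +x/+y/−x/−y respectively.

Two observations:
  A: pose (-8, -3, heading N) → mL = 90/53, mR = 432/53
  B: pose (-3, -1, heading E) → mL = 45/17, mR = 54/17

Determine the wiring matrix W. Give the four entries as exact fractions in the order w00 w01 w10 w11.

obs A: pose=(-8,-3,N) → sL=90/53, sR=18, mL=90/53, mR=432/53
obs B: pose=(-3,-1,E) → sL=45/17, sR=9, mL=45/17, mR=54/17
sensor matrix S = [[90/53, 18], [45/17, 9]]; det S = -29160/901
solve [mL_A; mL_B] = S·[w00; w01] and [mR_A; mR_B] = S·[w10; w11]:
  w00 = 1, w01 = 0, w10 = -1/2, w11 = 1/2

1 0 -1/2 1/2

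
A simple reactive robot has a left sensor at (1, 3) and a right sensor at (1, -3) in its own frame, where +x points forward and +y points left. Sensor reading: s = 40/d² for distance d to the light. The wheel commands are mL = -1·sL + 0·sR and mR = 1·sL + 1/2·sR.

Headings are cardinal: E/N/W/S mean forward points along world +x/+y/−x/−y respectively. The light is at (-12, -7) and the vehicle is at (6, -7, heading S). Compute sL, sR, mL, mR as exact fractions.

20/221 20/113 -20/221 4470/24973

left sensor world pos  = (9, -8); dL² = 442
right sensor world pos = (3, -8); dR² = 226
sL = 40/442 = 20/221
sR = 40/226 = 20/113
mL = -1·sL + 0·sR = -20/221
mR = 1·sL + 1/2·sR = 4470/24973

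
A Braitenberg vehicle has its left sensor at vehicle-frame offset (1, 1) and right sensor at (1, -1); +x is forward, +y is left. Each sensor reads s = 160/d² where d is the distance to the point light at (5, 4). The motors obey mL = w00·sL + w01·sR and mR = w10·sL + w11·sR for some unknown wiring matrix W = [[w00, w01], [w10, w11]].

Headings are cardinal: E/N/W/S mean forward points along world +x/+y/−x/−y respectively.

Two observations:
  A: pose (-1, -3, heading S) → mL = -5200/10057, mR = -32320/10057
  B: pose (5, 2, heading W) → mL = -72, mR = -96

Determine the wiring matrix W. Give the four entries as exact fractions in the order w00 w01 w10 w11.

1/2 -1 -1 -1

obs A: pose=(-1,-3,S) → sL=160/89, sR=160/113, mL=-5200/10057, mR=-32320/10057
obs B: pose=(5,2,W) → sL=16, sR=80, mL=-72, mR=-96
sensor matrix S = [[160/89, 160/113], [16, 80]]; det S = 1218560/10057
solve [mL_A; mL_B] = S·[w00; w01] and [mR_A; mR_B] = S·[w10; w11]:
  w00 = 1/2, w01 = -1, w10 = -1, w11 = -1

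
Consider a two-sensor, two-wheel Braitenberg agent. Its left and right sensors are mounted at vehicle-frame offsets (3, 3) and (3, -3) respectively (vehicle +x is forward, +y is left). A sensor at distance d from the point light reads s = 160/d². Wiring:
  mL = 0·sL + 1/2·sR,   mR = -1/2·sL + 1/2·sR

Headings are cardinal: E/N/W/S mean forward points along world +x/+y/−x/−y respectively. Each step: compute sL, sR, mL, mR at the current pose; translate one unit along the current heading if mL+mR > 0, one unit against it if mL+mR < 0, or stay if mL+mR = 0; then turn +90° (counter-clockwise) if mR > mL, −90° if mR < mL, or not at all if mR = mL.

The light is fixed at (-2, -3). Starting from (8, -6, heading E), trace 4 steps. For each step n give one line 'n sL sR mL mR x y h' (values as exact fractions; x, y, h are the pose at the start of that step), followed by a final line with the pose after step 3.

n=0: pose=(8,-6,E); sL=160/169, sR=32/41; mL=16/41, mR=-576/6929; mL+mR=2128/6929 → advance +1; mR−mL=-80/169 → turn -1·90°
n=1: pose=(9,-6,S); sL=20/29, sR=8/5; mL=4/5, mR=66/145; mL+mR=182/145 → advance +1; mR−mL=-10/29 → turn -1·90°
n=2: pose=(9,-7,W); sL=160/113, sR=32/13; mL=16/13, mR=768/1469; mL+mR=2576/1469 → advance +1; mR−mL=-80/113 → turn -1·90°
n=3: pose=(8,-7,N); sL=16/5, sR=16/17; mL=8/17, mR=-96/85; mL+mR=-56/85 → advance -1; mR−mL=-8/5 → turn -1·90°

0 160/169 32/41 16/41 -576/6929 8 -6 E
1 20/29 8/5 4/5 66/145 9 -6 S
2 160/113 32/13 16/13 768/1469 9 -7 W
3 16/5 16/17 8/17 -96/85 8 -7 N
final 8 -8 E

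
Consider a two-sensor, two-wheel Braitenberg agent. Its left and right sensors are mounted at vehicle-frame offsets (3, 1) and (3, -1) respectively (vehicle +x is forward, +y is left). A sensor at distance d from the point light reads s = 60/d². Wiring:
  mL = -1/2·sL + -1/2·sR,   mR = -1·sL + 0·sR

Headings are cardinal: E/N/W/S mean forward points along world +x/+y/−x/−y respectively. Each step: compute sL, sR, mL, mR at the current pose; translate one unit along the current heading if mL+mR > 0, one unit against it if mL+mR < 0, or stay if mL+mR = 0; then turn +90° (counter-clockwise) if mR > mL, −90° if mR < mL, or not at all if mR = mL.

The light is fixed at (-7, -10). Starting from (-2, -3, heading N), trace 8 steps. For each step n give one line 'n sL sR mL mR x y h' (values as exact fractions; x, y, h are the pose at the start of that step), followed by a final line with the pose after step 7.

0 15/29 15/34 -945/1972 -15/29 -2 -3 N
1 60/113 60/89 -6060/10057 -60/113 -2 -4 E
2 2/3 30/53 -98/159 -2/3 -3 -4 N
3 12/17 12/13 -180/221 -12/17 -3 -5 E
4 15/17 3/4 -111/136 -15/17 -4 -5 N
5 60/61 4/3 -212/183 -60/61 -4 -6 E
6 6/5 30/29 -162/145 -6/5 -5 -6 N
7 60/41 60/29 -2100/1189 -60/41 -5 -7 E
final -6 -7 N

n=0: pose=(-2,-3,N); sL=15/29, sR=15/34; mL=-945/1972, mR=-15/29; mL+mR=-1965/1972 → advance -1; mR−mL=-75/1972 → turn -1·90°
n=1: pose=(-2,-4,E); sL=60/113, sR=60/89; mL=-6060/10057, mR=-60/113; mL+mR=-11400/10057 → advance -1; mR−mL=720/10057 → turn +1·90°
n=2: pose=(-3,-4,N); sL=2/3, sR=30/53; mL=-98/159, mR=-2/3; mL+mR=-68/53 → advance -1; mR−mL=-8/159 → turn -1·90°
n=3: pose=(-3,-5,E); sL=12/17, sR=12/13; mL=-180/221, mR=-12/17; mL+mR=-336/221 → advance -1; mR−mL=24/221 → turn +1·90°
n=4: pose=(-4,-5,N); sL=15/17, sR=3/4; mL=-111/136, mR=-15/17; mL+mR=-231/136 → advance -1; mR−mL=-9/136 → turn -1·90°
n=5: pose=(-4,-6,E); sL=60/61, sR=4/3; mL=-212/183, mR=-60/61; mL+mR=-392/183 → advance -1; mR−mL=32/183 → turn +1·90°
n=6: pose=(-5,-6,N); sL=6/5, sR=30/29; mL=-162/145, mR=-6/5; mL+mR=-336/145 → advance -1; mR−mL=-12/145 → turn -1·90°
n=7: pose=(-5,-7,E); sL=60/41, sR=60/29; mL=-2100/1189, mR=-60/41; mL+mR=-3840/1189 → advance -1; mR−mL=360/1189 → turn +1·90°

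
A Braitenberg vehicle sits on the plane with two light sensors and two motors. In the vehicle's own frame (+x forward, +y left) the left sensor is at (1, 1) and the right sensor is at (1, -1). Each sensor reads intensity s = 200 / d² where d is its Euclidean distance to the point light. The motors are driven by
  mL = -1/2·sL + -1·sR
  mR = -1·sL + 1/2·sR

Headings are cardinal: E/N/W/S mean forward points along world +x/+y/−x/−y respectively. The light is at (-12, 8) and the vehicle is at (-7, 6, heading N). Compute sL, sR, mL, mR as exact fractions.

200/17 200/37 -7100/629 -5700/629

left sensor world pos  = (-8, 7); dL² = 17
right sensor world pos = (-6, 7); dR² = 37
sL = 200/17 = 200/17
sR = 200/37 = 200/37
mL = -1/2·sL + -1·sR = -7100/629
mR = -1·sL + 1/2·sR = -5700/629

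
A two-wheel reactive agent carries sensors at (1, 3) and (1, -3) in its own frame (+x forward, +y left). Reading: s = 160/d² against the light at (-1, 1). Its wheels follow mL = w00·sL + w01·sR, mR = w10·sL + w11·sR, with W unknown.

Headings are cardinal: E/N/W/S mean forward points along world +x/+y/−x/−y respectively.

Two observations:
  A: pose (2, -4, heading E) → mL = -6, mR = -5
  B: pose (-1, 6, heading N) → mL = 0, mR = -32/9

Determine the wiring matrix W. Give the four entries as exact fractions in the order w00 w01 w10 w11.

obs A: pose=(2,-4,E) → sL=8, sR=2, mL=-6, mR=-5
obs B: pose=(-1,6,N) → sL=32/9, sR=32/9, mL=0, mR=-32/9
sensor matrix S = [[8, 2], [32/9, 32/9]]; det S = 64/3
solve [mL_A; mL_B] = S·[w00; w01] and [mR_A; mR_B] = S·[w10; w11]:
  w00 = -1, w01 = 1, w10 = -1/2, w11 = -1/2

-1 1 -1/2 -1/2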